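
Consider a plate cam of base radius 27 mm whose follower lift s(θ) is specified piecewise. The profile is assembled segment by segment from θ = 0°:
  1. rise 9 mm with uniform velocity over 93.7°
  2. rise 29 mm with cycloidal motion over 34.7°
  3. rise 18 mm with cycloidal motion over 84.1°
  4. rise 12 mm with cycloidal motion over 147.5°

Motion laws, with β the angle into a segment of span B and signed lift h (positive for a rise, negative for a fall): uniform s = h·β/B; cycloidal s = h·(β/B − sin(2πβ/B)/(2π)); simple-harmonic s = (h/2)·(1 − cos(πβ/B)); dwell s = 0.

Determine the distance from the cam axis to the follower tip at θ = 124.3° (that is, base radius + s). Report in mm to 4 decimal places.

seg 1 [0°–93.7°] uniform, h=9: full span → s += 9 → s = 9.0000
seg 2 [93.7°–128.4°] cycloidal, h=29: θ=124.3° here. β=30.6, B=34.7. 29·(0.8818 − sin(2π·0.8818)/(2π)) = 28.6938 → s = 37.6938
radial distance = base radius + s = 27 + 37.6938 = 64.6938

64.6938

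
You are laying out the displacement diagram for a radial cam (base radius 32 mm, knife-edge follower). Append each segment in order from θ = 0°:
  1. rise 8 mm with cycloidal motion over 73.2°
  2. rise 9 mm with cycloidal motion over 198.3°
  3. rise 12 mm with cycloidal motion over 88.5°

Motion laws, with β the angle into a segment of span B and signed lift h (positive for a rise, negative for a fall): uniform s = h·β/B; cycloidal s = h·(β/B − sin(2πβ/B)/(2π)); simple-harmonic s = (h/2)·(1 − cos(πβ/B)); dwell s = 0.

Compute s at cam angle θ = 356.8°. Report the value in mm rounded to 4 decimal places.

seg 1 [0°–73.2°] cycloidal, h=8: full span → s += 8 → s = 8.0000
seg 2 [73.2°–271.5°] cycloidal, h=9: full span → s += 9 → s = 17.0000
seg 3 [271.5°–360°] cycloidal, h=12: θ=356.8° here. β=85.3, B=88.5. 12·(0.9638 − sin(2π·0.9638)/(2π)) = 11.9963 → s = 28.9963

28.9963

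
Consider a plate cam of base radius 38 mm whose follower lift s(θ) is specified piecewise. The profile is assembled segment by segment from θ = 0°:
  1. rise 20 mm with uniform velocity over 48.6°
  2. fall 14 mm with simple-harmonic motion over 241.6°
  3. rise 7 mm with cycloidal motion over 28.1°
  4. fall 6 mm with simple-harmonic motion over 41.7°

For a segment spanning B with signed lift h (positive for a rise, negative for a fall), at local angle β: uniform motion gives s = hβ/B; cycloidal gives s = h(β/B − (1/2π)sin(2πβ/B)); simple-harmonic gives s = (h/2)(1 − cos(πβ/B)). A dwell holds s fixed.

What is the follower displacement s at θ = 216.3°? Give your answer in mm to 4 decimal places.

seg 1 [0°–48.6°] uniform, h=20: full span → s += 20 → s = 20.0000
seg 2 [48.6°–290.2°] simple-harmonic, h=-14: θ=216.3° here. β=167.7, B=241.6. -14/2·(1 − cos(π·0.6941)) = -11.0092 → s = 8.9908

8.9908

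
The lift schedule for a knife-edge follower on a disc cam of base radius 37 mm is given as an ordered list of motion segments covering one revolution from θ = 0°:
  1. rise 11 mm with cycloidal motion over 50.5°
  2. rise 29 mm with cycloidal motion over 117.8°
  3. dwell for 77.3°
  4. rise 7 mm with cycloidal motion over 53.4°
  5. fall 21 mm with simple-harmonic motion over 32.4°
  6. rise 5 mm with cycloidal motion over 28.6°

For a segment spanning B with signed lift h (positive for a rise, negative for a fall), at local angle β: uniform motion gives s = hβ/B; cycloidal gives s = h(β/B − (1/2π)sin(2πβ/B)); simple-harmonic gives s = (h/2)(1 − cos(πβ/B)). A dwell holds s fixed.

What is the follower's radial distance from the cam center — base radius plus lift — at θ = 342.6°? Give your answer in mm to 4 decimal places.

seg 1 [0°–50.5°] cycloidal, h=11: full span → s += 11 → s = 11.0000
seg 2 [50.5°–168.3°] cycloidal, h=29: full span → s += 29 → s = 40.0000
seg 3 [168.3°–245.6°] dwell: s stays 40.0000
seg 4 [245.6°–299°] cycloidal, h=7: full span → s += 7 → s = 47.0000
seg 5 [299°–331.4°] simple-harmonic, h=-21: full span → s += -21 → s = 26.0000
seg 6 [331.4°–360°] cycloidal, h=5: θ=342.6° here. β=11.2, B=28.6. 5·(0.3916 − sin(2π·0.3916)/(2π)) = 1.4570 → s = 27.4570
radial distance = base radius + s = 37 + 27.4570 = 64.4570

64.4570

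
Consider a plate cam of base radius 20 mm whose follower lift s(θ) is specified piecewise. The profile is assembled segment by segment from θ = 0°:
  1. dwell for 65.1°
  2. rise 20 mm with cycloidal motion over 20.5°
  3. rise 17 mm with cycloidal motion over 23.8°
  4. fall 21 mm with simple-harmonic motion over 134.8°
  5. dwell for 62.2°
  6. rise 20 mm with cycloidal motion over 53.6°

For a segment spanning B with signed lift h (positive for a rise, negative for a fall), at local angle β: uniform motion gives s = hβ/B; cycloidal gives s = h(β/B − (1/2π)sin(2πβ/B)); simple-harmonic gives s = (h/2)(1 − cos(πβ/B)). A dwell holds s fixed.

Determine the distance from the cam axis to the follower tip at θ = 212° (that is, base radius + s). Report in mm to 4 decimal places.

seg 1 [0°–65.1°] dwell: s stays 0.0000
seg 2 [65.1°–85.6°] cycloidal, h=20: full span → s += 20 → s = 20.0000
seg 3 [85.6°–109.4°] cycloidal, h=17: full span → s += 17 → s = 37.0000
seg 4 [109.4°–244.2°] simple-harmonic, h=-21: θ=212° here. β=102.6, B=134.8. -21/2·(1 − cos(π·0.7611)) = -18.1796 → s = 18.8204
radial distance = base radius + s = 20 + 18.8204 = 38.8204

38.8204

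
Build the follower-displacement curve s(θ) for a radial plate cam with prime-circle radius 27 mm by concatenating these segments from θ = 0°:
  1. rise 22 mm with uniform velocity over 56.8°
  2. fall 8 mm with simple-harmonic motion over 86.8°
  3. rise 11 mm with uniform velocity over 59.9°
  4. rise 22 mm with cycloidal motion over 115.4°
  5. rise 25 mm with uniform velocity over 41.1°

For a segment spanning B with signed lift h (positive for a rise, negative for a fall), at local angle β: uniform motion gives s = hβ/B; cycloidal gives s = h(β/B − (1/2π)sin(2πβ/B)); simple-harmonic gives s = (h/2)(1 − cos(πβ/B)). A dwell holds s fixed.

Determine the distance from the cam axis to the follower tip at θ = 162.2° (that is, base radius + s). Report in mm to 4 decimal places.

seg 1 [0°–56.8°] uniform, h=22: full span → s += 22 → s = 22.0000
seg 2 [56.8°–143.6°] simple-harmonic, h=-8: full span → s += -8 → s = 14.0000
seg 3 [143.6°–203.5°] uniform, h=11: θ=162.2° here. β=18.6, B=59.9. 11·18.6/59.9 = 3.4157 → s = 17.4157
radial distance = base radius + s = 27 + 17.4157 = 44.4157

44.4157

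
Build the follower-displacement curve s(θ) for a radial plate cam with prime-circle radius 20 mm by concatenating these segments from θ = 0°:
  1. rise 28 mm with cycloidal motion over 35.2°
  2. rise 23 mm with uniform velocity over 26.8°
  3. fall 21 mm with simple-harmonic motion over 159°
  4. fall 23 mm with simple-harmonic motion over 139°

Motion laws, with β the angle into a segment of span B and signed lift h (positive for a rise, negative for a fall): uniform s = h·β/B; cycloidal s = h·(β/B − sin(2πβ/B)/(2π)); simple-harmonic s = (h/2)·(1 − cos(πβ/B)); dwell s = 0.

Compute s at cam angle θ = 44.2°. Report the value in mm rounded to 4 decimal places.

seg 1 [0°–35.2°] cycloidal, h=28: full span → s += 28 → s = 28.0000
seg 2 [35.2°–62°] uniform, h=23: θ=44.2° here. β=9, B=26.8. 23·9/26.8 = 7.7239 → s = 35.7239

35.7239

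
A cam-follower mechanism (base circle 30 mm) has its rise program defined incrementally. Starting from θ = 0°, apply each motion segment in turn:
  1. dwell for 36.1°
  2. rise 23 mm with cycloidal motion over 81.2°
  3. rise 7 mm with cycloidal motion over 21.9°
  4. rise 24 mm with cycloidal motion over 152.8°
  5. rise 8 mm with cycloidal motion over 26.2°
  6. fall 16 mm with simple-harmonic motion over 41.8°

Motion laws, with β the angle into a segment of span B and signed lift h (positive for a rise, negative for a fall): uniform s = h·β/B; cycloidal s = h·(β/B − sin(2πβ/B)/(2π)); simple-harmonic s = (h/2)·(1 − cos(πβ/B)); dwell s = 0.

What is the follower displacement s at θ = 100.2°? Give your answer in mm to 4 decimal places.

seg 1 [0°–36.1°] dwell: s stays 0.0000
seg 2 [36.1°–117.3°] cycloidal, h=23: θ=100.2° here. β=64.1, B=81.2. 23·(0.7894 − sin(2π·0.7894)/(2π)) = 21.7053 → s = 21.7053

21.7053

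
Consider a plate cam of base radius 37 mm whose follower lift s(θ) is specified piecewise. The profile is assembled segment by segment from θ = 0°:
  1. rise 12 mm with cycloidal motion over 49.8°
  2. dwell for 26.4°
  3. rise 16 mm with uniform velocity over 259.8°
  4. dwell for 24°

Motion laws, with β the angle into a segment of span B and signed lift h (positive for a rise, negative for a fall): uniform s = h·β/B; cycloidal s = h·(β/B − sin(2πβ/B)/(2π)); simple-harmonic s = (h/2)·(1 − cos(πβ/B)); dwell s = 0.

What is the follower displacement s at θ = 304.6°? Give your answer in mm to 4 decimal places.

seg 1 [0°–49.8°] cycloidal, h=12: full span → s += 12 → s = 12.0000
seg 2 [49.8°–76.2°] dwell: s stays 12.0000
seg 3 [76.2°–336°] uniform, h=16: θ=304.6° here. β=228.4, B=259.8. 16·228.4/259.8 = 14.0662 → s = 26.0662

26.0662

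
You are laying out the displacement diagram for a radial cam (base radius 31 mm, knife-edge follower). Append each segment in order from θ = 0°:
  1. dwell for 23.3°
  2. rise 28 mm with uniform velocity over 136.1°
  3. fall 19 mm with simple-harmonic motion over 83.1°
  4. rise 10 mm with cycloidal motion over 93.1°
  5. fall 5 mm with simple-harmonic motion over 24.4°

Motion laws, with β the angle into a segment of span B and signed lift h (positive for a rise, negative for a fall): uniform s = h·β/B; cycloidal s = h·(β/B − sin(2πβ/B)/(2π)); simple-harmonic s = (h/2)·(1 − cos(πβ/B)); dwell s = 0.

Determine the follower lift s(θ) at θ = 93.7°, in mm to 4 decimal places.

seg 1 [0°–23.3°] dwell: s stays 0.0000
seg 2 [23.3°–159.4°] uniform, h=28: θ=93.7° here. β=70.4, B=136.1. 28·70.4/136.1 = 14.4835 → s = 14.4835

14.4835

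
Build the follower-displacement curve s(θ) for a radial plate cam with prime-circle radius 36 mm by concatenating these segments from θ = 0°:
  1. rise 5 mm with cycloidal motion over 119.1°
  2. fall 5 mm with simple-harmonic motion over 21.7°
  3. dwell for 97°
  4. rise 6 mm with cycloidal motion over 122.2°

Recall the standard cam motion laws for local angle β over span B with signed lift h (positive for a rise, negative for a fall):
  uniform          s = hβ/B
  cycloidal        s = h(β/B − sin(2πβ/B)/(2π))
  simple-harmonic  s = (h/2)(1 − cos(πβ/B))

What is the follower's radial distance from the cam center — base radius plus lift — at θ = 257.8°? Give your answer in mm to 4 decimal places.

seg 1 [0°–119.1°] cycloidal, h=5: full span → s += 5 → s = 5.0000
seg 2 [119.1°–140.8°] simple-harmonic, h=-5: full span → s += -5 → s = 0.0000
seg 3 [140.8°–237.8°] dwell: s stays 0.0000
seg 4 [237.8°–360°] cycloidal, h=6: θ=257.8° here. β=20, B=122.2. 6·(0.1637 − sin(2π·0.1637)/(2π)) = 0.1642 → s = 0.1642
radial distance = base radius + s = 36 + 0.1642 = 36.1642

36.1642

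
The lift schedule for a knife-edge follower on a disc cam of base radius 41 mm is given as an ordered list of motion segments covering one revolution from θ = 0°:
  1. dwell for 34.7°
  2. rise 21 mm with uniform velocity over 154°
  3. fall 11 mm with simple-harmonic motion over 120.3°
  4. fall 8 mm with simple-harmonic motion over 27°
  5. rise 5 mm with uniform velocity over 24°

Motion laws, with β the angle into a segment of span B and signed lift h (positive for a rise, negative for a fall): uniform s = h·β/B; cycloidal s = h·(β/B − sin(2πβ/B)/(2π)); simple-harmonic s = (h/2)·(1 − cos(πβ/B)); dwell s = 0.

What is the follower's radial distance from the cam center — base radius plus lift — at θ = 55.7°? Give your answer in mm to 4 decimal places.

seg 1 [0°–34.7°] dwell: s stays 0.0000
seg 2 [34.7°–188.7°] uniform, h=21: θ=55.7° here. β=21, B=154. 21·21/154 = 2.8636 → s = 2.8636
radial distance = base radius + s = 41 + 2.8636 = 43.8636

43.8636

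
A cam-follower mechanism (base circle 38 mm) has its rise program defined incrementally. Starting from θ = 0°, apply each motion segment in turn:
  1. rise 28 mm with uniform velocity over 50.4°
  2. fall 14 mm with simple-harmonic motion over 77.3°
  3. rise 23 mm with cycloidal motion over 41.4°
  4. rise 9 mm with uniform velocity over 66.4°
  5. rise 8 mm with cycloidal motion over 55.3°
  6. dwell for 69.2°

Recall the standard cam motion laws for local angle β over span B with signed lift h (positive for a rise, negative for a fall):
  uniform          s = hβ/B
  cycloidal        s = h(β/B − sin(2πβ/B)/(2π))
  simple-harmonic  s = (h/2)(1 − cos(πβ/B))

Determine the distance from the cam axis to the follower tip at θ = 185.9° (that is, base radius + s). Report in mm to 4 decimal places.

seg 1 [0°–50.4°] uniform, h=28: full span → s += 28 → s = 28.0000
seg 2 [50.4°–127.7°] simple-harmonic, h=-14: full span → s += -14 → s = 14.0000
seg 3 [127.7°–169.1°] cycloidal, h=23: full span → s += 23 → s = 37.0000
seg 4 [169.1°–235.5°] uniform, h=9: θ=185.9° here. β=16.8, B=66.4. 9·16.8/66.4 = 2.2771 → s = 39.2771
radial distance = base radius + s = 38 + 39.2771 = 77.2771

77.2771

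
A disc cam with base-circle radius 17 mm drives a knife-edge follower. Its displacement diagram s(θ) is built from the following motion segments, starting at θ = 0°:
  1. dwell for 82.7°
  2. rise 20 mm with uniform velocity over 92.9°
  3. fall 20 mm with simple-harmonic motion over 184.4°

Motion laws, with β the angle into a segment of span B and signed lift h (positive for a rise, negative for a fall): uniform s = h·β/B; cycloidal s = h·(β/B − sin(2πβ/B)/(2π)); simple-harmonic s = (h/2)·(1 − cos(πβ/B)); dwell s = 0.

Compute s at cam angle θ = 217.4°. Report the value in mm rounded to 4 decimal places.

seg 1 [0°–82.7°] dwell: s stays 0.0000
seg 2 [82.7°–175.6°] uniform, h=20: full span → s += 20 → s = 20.0000
seg 3 [175.6°–360°] simple-harmonic, h=-20: θ=217.4° here. β=41.8, B=184.4. -20/2·(1 − cos(π·0.2267)) = -2.4303 → s = 17.5697

17.5697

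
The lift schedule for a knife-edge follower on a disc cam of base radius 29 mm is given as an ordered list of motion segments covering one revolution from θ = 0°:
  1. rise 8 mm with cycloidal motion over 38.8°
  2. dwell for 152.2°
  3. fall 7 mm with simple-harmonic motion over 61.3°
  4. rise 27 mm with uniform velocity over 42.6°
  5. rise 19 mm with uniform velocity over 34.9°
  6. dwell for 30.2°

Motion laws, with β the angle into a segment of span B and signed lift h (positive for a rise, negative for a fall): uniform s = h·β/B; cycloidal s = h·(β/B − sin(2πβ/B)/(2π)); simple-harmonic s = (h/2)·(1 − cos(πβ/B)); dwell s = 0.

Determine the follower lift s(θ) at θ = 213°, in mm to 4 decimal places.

seg 1 [0°–38.8°] cycloidal, h=8: full span → s += 8 → s = 8.0000
seg 2 [38.8°–191°] dwell: s stays 8.0000
seg 3 [191°–252.3°] simple-harmonic, h=-7: θ=213° here. β=22, B=61.3. -7/2·(1 − cos(π·0.3589)) = -1.9987 → s = 6.0013

6.0013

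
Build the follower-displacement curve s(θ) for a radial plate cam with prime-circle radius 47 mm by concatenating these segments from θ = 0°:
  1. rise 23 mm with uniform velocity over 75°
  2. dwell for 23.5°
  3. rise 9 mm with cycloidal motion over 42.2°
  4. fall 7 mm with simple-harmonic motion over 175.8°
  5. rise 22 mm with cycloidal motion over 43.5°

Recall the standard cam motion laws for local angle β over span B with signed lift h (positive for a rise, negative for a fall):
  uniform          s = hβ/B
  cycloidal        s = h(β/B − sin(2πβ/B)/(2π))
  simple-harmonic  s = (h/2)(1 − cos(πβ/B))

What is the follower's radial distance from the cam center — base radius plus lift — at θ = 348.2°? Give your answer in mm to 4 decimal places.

seg 1 [0°–75°] uniform, h=23: full span → s += 23 → s = 23.0000
seg 2 [75°–98.5°] dwell: s stays 23.0000
seg 3 [98.5°–140.7°] cycloidal, h=9: full span → s += 9 → s = 32.0000
seg 4 [140.7°–316.5°] simple-harmonic, h=-7: full span → s += -7 → s = 25.0000
seg 5 [316.5°–360°] cycloidal, h=22: θ=348.2° here. β=31.7, B=43.5. 22·(0.7287 − sin(2π·0.7287)/(2π)) = 19.5024 → s = 44.5024
radial distance = base radius + s = 47 + 44.5024 = 91.5024

91.5024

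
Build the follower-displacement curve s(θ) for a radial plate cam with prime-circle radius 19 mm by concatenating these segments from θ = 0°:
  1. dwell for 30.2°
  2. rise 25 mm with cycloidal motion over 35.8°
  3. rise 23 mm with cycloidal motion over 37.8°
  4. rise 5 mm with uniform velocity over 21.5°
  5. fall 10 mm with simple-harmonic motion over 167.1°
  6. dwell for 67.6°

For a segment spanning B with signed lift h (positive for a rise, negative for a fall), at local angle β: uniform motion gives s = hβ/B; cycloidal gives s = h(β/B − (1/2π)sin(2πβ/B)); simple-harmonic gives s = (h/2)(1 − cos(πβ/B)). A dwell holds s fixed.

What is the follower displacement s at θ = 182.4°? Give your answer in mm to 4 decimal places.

seg 1 [0°–30.2°] dwell: s stays 0.0000
seg 2 [30.2°–66°] cycloidal, h=25: full span → s += 25 → s = 25.0000
seg 3 [66°–103.8°] cycloidal, h=23: full span → s += 23 → s = 48.0000
seg 4 [103.8°–125.3°] uniform, h=5: full span → s += 5 → s = 53.0000
seg 5 [125.3°–292.4°] simple-harmonic, h=-10: θ=182.4° here. β=57.1, B=167.1. -10/2·(1 − cos(π·0.3417)) = -2.6148 → s = 50.3852

50.3852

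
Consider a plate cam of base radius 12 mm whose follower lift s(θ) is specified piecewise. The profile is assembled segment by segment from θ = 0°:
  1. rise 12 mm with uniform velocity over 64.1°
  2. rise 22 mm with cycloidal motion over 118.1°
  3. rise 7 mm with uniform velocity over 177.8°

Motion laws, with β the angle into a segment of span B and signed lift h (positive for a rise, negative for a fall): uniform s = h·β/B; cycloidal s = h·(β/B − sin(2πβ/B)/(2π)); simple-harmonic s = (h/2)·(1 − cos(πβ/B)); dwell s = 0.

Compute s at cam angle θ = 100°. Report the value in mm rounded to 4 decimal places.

seg 1 [0°–64.1°] uniform, h=12: full span → s += 12 → s = 12.0000
seg 2 [64.1°–182.2°] cycloidal, h=22: θ=100° here. β=35.9, B=118.1. 22·(0.3040 − sin(2π·0.3040)/(2π)) = 3.3856 → s = 15.3856

15.3856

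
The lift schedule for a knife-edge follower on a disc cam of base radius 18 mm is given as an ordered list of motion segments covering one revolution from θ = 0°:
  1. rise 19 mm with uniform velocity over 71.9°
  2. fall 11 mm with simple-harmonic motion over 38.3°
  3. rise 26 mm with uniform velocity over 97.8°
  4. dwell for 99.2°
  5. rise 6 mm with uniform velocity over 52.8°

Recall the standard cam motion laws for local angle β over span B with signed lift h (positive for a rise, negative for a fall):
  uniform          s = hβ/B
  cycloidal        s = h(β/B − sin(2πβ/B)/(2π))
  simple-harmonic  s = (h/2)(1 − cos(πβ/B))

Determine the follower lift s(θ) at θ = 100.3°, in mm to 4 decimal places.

seg 1 [0°–71.9°] uniform, h=19: full span → s += 19 → s = 19.0000
seg 2 [71.9°–110.2°] simple-harmonic, h=-11: θ=100.3° here. β=28.4, B=38.3. -11/2·(1 − cos(π·0.7415)) = -9.2840 → s = 9.7160

9.7160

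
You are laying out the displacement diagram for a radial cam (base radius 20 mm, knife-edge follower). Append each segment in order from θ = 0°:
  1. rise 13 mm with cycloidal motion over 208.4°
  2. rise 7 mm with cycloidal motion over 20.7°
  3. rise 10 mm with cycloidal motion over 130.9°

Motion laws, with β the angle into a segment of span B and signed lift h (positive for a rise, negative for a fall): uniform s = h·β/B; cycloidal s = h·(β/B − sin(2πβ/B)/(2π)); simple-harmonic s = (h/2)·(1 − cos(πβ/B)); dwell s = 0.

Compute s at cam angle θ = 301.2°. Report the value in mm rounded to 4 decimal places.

seg 1 [0°–208.4°] cycloidal, h=13: full span → s += 13 → s = 13.0000
seg 2 [208.4°–229.1°] cycloidal, h=7: full span → s += 7 → s = 20.0000
seg 3 [229.1°–360°] cycloidal, h=10: θ=301.2° here. β=72.1, B=130.9. 10·(0.5508 − sin(2π·0.5508)/(2π)) = 6.0075 → s = 26.0075

26.0075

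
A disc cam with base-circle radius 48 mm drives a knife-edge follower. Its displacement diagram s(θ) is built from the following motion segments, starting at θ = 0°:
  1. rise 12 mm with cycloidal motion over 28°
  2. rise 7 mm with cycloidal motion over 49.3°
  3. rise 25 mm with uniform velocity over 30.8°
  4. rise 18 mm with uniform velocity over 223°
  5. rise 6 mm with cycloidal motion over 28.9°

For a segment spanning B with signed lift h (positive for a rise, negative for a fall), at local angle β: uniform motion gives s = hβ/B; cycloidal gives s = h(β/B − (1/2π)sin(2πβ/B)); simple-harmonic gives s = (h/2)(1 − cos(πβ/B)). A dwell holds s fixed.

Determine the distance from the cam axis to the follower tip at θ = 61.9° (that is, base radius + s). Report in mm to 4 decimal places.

seg 1 [0°–28°] cycloidal, h=12: full span → s += 12 → s = 12.0000
seg 2 [28°–77.3°] cycloidal, h=7: θ=61.9° here. β=33.9, B=49.3. 7·(0.6876 − sin(2π·0.6876)/(2π)) = 5.8430 → s = 17.8430
radial distance = base radius + s = 48 + 17.8430 = 65.8430

65.8430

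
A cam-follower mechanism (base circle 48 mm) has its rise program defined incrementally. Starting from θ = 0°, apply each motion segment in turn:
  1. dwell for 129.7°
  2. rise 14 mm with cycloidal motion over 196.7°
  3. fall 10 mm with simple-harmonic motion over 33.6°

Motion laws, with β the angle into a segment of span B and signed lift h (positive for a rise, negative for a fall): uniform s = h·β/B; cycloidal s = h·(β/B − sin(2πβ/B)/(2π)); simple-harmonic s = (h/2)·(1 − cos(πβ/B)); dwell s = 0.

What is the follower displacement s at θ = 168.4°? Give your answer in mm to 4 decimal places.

seg 1 [0°–129.7°] dwell: s stays 0.0000
seg 2 [129.7°–326.4°] cycloidal, h=14: θ=168.4° here. β=38.7, B=196.7. 14·(0.1967 − sin(2π·0.1967)/(2π)) = 0.6499 → s = 0.6499

0.6499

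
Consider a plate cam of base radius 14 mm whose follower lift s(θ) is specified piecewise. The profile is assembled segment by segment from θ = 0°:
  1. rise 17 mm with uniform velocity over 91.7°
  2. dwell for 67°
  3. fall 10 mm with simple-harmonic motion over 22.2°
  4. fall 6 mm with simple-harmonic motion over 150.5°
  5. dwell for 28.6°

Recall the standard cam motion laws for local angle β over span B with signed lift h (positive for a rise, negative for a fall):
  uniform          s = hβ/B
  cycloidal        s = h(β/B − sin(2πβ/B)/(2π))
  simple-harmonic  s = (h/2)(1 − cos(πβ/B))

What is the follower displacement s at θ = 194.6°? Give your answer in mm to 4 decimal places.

seg 1 [0°–91.7°] uniform, h=17: full span → s += 17 → s = 17.0000
seg 2 [91.7°–158.7°] dwell: s stays 17.0000
seg 3 [158.7°–180.9°] simple-harmonic, h=-10: full span → s += -10 → s = 7.0000
seg 4 [180.9°–331.4°] simple-harmonic, h=-6: θ=194.6° here. β=13.7, B=150.5. -6/2·(1 − cos(π·0.0910)) = -0.1218 → s = 6.8782

6.8782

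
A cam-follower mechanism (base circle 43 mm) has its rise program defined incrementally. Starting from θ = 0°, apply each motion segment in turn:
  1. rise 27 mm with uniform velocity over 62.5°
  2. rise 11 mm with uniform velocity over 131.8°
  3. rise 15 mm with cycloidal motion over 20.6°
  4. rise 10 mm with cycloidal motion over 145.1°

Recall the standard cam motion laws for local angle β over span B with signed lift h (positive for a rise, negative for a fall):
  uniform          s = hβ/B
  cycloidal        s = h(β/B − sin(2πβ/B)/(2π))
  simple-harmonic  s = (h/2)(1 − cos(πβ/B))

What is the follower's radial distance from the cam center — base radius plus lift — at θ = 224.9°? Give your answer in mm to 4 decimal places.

seg 1 [0°–62.5°] uniform, h=27: full span → s += 27 → s = 27.0000
seg 2 [62.5°–194.3°] uniform, h=11: full span → s += 11 → s = 38.0000
seg 3 [194.3°–214.9°] cycloidal, h=15: full span → s += 15 → s = 53.0000
seg 4 [214.9°–360°] cycloidal, h=10: θ=224.9° here. β=10, B=145.1. 10·(0.0689 − sin(2π·0.0689)/(2π)) = 0.0213 → s = 53.0213
radial distance = base radius + s = 43 + 53.0213 = 96.0213

96.0213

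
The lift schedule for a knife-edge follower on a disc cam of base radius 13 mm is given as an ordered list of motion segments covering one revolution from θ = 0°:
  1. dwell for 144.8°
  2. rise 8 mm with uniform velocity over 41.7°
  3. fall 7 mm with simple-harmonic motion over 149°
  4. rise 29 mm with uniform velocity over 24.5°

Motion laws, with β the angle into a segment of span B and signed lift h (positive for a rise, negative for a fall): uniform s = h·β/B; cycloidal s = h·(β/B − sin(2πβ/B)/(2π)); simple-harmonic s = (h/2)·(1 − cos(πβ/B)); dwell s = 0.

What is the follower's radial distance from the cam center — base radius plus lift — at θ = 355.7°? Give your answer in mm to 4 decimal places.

seg 1 [0°–144.8°] dwell: s stays 0.0000
seg 2 [144.8°–186.5°] uniform, h=8: full span → s += 8 → s = 8.0000
seg 3 [186.5°–335.5°] simple-harmonic, h=-7: full span → s += -7 → s = 1.0000
seg 4 [335.5°–360°] uniform, h=29: θ=355.7° here. β=20.2, B=24.5. 29·20.2/24.5 = 23.9102 → s = 24.9102
radial distance = base radius + s = 13 + 24.9102 = 37.9102

37.9102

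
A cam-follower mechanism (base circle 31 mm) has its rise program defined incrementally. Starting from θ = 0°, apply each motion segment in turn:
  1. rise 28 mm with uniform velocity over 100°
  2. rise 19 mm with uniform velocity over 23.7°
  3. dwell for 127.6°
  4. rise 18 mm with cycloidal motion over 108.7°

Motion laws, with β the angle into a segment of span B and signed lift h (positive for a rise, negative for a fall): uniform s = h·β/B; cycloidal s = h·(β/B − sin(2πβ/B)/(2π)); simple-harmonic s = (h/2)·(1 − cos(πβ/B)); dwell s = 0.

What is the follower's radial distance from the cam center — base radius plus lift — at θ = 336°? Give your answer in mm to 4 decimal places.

seg 1 [0°–100°] uniform, h=28: full span → s += 28 → s = 28.0000
seg 2 [100°–123.7°] uniform, h=19: full span → s += 19 → s = 47.0000
seg 3 [123.7°–251.3°] dwell: s stays 47.0000
seg 4 [251.3°–360°] cycloidal, h=18: θ=336° here. β=84.7, B=108.7. 18·(0.7792 − sin(2π·0.7792)/(2π)) = 16.8424 → s = 63.8424
radial distance = base radius + s = 31 + 63.8424 = 94.8424

94.8424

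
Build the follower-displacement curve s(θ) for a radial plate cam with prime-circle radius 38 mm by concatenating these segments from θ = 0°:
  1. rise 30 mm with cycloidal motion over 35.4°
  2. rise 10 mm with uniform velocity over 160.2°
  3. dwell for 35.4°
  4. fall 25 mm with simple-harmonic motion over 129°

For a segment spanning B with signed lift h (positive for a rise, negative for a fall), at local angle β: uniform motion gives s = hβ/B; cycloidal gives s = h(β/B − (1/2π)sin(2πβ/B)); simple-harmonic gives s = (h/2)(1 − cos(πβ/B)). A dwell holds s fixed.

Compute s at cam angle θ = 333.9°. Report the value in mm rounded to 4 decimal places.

seg 1 [0°–35.4°] cycloidal, h=30: full span → s += 30 → s = 30.0000
seg 2 [35.4°–195.6°] uniform, h=10: full span → s += 10 → s = 40.0000
seg 3 [195.6°–231°] dwell: s stays 40.0000
seg 4 [231°–360°] simple-harmonic, h=-25: θ=333.9° here. β=102.9, B=129. -25/2·(1 − cos(π·0.7977)) = -22.5588 → s = 17.4412

17.4412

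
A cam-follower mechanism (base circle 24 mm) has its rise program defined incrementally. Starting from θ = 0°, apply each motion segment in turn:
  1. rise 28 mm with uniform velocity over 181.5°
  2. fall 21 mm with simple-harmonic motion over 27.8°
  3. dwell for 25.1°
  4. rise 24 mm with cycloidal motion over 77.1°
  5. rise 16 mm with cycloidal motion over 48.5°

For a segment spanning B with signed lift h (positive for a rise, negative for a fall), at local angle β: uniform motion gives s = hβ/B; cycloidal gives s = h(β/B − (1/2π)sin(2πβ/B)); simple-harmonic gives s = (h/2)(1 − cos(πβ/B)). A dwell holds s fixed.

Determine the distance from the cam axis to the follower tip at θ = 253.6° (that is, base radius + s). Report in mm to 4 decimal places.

seg 1 [0°–181.5°] uniform, h=28: full span → s += 28 → s = 28.0000
seg 2 [181.5°–209.3°] simple-harmonic, h=-21: full span → s += -21 → s = 7.0000
seg 3 [209.3°–234.4°] dwell: s stays 7.0000
seg 4 [234.4°–311.5°] cycloidal, h=24: θ=253.6° here. β=19.2, B=77.1. 24·(0.2490 − sin(2π·0.2490)/(2π)) = 2.1570 → s = 9.1570
radial distance = base radius + s = 24 + 9.1570 = 33.1570

33.1570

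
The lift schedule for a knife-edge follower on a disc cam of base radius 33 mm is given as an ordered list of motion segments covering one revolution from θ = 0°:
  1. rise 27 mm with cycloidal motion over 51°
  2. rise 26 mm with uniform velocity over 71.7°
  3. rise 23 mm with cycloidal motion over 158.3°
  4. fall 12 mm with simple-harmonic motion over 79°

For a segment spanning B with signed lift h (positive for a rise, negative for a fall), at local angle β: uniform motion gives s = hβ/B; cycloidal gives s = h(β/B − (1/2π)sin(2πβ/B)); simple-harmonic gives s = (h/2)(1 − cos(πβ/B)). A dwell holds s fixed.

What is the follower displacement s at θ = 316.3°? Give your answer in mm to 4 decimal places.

seg 1 [0°–51°] cycloidal, h=27: full span → s += 27 → s = 27.0000
seg 2 [51°–122.7°] uniform, h=26: full span → s += 26 → s = 53.0000
seg 3 [122.7°–281°] cycloidal, h=23: full span → s += 23 → s = 76.0000
seg 4 [281°–360°] simple-harmonic, h=-12: θ=316.3° here. β=35.3, B=79. -12/2·(1 − cos(π·0.4468)) = -5.0025 → s = 70.9975

70.9975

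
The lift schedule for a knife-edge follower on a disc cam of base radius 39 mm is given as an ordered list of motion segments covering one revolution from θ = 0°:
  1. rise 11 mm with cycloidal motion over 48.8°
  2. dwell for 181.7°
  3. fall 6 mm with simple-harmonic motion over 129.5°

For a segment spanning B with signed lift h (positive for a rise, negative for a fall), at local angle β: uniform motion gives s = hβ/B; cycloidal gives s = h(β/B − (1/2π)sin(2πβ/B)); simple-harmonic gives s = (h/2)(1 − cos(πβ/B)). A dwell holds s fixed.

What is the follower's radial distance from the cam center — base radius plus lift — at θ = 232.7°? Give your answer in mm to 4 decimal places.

seg 1 [0°–48.8°] cycloidal, h=11: full span → s += 11 → s = 11.0000
seg 2 [48.8°–230.5°] dwell: s stays 11.0000
seg 3 [230.5°–360°] simple-harmonic, h=-6: θ=232.7° here. β=2.2, B=129.5. -6/2·(1 − cos(π·0.0170)) = -0.0043 → s = 10.9957
radial distance = base radius + s = 39 + 10.9957 = 49.9957

49.9957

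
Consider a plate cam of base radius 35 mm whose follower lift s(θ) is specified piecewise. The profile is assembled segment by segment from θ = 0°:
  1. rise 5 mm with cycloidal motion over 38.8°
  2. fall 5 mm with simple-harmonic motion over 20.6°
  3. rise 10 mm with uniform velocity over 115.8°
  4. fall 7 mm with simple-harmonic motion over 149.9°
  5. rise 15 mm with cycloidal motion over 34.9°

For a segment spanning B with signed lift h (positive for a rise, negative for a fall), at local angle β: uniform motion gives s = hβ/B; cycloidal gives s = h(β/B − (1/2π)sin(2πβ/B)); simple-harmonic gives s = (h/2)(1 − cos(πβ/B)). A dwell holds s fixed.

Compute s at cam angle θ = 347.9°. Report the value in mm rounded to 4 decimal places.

seg 1 [0°–38.8°] cycloidal, h=5: full span → s += 5 → s = 5.0000
seg 2 [38.8°–59.4°] simple-harmonic, h=-5: full span → s += -5 → s = 0.0000
seg 3 [59.4°–175.2°] uniform, h=10: full span → s += 10 → s = 10.0000
seg 4 [175.2°–325.1°] simple-harmonic, h=-7: full span → s += -7 → s = 3.0000
seg 5 [325.1°–360°] cycloidal, h=15: θ=347.9° here. β=22.8, B=34.9. 15·(0.6533 − sin(2π·0.6533)/(2π)) = 11.7594 → s = 14.7594

14.7594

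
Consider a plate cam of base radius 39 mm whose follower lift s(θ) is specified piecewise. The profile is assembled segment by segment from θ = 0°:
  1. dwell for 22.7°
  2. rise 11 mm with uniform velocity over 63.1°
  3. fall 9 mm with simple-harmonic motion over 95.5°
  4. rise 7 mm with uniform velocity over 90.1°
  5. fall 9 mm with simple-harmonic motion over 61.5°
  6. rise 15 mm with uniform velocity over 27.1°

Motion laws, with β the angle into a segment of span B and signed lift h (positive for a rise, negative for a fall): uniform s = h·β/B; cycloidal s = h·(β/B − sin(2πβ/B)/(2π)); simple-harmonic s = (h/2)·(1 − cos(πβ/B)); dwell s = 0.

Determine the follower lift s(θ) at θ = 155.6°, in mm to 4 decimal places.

seg 1 [0°–22.7°] dwell: s stays 0.0000
seg 2 [22.7°–85.8°] uniform, h=11: full span → s += 11 → s = 11.0000
seg 3 [85.8°–181.3°] simple-harmonic, h=-9: θ=155.6° here. β=69.8, B=95.5. -9/2·(1 − cos(π·0.7309)) = -7.4853 → s = 3.5147

3.5147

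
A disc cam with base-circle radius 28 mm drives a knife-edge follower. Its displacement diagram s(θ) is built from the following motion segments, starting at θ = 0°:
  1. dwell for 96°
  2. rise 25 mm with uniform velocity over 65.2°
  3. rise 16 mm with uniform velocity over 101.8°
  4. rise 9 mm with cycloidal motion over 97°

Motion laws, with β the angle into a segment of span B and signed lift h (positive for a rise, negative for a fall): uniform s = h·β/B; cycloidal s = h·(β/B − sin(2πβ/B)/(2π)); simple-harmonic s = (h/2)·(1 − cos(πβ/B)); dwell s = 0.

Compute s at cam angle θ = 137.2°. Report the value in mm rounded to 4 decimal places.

seg 1 [0°–96°] dwell: s stays 0.0000
seg 2 [96°–161.2°] uniform, h=25: θ=137.2° here. β=41.2, B=65.2. 25·41.2/65.2 = 15.7975 → s = 15.7975

15.7975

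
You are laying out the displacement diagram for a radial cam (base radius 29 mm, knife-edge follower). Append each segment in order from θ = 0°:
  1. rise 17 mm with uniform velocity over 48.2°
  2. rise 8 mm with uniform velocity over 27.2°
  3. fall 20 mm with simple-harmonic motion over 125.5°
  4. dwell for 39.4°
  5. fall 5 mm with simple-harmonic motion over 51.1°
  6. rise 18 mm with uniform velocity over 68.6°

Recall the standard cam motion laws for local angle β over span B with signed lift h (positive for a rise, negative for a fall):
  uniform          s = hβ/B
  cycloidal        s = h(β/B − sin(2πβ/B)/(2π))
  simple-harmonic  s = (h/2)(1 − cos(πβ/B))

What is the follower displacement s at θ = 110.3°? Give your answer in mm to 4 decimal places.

seg 1 [0°–48.2°] uniform, h=17: full span → s += 17 → s = 17.0000
seg 2 [48.2°–75.4°] uniform, h=8: full span → s += 8 → s = 25.0000
seg 3 [75.4°–200.9°] simple-harmonic, h=-20: θ=110.3° here. β=34.9, B=125.5. -20/2·(1 − cos(π·0.2781)) = -3.5796 → s = 21.4204

21.4204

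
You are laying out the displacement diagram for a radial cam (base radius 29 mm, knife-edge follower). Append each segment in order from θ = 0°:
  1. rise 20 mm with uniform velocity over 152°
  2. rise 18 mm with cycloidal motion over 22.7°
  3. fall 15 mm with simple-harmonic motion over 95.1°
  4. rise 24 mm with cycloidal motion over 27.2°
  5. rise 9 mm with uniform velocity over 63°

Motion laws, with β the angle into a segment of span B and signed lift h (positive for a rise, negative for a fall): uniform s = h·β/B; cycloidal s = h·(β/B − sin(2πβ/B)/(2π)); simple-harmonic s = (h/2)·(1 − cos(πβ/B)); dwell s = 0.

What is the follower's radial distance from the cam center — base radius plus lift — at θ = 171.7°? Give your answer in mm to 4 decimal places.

seg 1 [0°–152°] uniform, h=20: full span → s += 20 → s = 20.0000
seg 2 [152°–174.7°] cycloidal, h=18: θ=171.7° here. β=19.7, B=22.7. 18·(0.8678 − sin(2π·0.8678)/(2π)) = 17.7359 → s = 37.7359
radial distance = base radius + s = 29 + 37.7359 = 66.7359

66.7359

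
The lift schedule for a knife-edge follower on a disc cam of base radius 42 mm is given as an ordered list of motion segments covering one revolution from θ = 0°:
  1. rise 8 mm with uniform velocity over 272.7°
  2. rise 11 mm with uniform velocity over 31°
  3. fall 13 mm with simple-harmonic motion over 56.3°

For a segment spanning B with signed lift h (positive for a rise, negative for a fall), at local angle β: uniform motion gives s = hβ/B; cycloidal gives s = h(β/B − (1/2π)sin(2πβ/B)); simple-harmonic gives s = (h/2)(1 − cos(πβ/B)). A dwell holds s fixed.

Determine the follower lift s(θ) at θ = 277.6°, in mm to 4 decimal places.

seg 1 [0°–272.7°] uniform, h=8: full span → s += 8 → s = 8.0000
seg 2 [272.7°–303.7°] uniform, h=11: θ=277.6° here. β=4.9, B=31. 11·4.9/31 = 1.7387 → s = 9.7387

9.7387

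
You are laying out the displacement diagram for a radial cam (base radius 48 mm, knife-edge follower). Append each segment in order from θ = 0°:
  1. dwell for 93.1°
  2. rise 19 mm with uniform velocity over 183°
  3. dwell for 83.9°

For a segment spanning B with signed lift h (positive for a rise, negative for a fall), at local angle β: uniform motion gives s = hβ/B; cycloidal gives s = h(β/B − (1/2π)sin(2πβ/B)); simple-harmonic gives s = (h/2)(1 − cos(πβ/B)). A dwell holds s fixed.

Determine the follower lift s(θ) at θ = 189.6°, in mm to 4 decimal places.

seg 1 [0°–93.1°] dwell: s stays 0.0000
seg 2 [93.1°–276.1°] uniform, h=19: θ=189.6° here. β=96.5, B=183. 19·96.5/183 = 10.0191 → s = 10.0191

10.0191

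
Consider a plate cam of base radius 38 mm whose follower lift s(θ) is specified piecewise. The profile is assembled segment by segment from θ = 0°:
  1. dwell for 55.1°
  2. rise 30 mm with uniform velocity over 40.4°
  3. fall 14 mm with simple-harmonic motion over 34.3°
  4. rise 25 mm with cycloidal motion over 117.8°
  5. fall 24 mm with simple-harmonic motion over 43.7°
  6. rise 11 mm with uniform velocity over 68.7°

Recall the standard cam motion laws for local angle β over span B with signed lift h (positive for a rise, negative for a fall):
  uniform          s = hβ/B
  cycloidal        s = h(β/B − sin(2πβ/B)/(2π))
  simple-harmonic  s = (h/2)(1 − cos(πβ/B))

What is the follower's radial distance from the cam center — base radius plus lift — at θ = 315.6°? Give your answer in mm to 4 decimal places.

seg 1 [0°–55.1°] dwell: s stays 0.0000
seg 2 [55.1°–95.5°] uniform, h=30: full span → s += 30 → s = 30.0000
seg 3 [95.5°–129.8°] simple-harmonic, h=-14: full span → s += -14 → s = 16.0000
seg 4 [129.8°–247.6°] cycloidal, h=25: full span → s += 25 → s = 41.0000
seg 5 [247.6°–291.3°] simple-harmonic, h=-24: full span → s += -24 → s = 17.0000
seg 6 [291.3°–360°] uniform, h=11: θ=315.6° here. β=24.3, B=68.7. 11·24.3/68.7 = 3.8908 → s = 20.8908
radial distance = base radius + s = 38 + 20.8908 = 58.8908

58.8908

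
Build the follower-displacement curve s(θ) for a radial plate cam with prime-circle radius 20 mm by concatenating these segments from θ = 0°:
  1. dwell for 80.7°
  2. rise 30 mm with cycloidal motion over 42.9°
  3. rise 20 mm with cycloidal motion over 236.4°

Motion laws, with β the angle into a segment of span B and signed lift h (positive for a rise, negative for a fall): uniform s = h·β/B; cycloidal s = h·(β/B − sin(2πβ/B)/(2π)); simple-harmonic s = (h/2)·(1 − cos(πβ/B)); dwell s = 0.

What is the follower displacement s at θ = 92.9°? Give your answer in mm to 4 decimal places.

seg 1 [0°–80.7°] dwell: s stays 0.0000
seg 2 [80.7°–123.6°] cycloidal, h=30: θ=92.9° here. β=12.2, B=42.9. 30·(0.2844 − sin(2π·0.2844)/(2π)) = 3.8678 → s = 3.8678

3.8678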